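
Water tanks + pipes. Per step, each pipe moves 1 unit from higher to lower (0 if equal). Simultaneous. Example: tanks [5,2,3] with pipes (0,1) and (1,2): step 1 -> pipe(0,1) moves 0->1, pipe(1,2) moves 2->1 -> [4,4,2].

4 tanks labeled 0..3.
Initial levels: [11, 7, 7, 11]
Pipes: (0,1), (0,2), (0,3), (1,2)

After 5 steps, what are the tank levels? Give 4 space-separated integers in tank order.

Step 1: flows [0->1,0->2,0=3,1=2] -> levels [9 8 8 11]
Step 2: flows [0->1,0->2,3->0,1=2] -> levels [8 9 9 10]
Step 3: flows [1->0,2->0,3->0,1=2] -> levels [11 8 8 9]
Step 4: flows [0->1,0->2,0->3,1=2] -> levels [8 9 9 10]
  -> period-2 cycle: step 4 state = step 2 state
  -> state at step 5: (5-2) mod 2 = 1, same as step 3 -> [11 8 8 9]

Answer: 11 8 8 9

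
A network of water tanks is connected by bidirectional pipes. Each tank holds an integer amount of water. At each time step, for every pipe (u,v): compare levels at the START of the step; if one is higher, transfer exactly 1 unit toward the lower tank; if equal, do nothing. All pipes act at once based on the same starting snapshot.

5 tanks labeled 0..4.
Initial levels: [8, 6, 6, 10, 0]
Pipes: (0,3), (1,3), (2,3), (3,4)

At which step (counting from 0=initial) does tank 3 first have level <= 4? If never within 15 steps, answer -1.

Step 1: flows [3->0,3->1,3->2,3->4] -> levels [9 7 7 6 1]
Step 2: flows [0->3,1->3,2->3,3->4] -> levels [8 6 6 8 2]
Step 3: flows [0=3,3->1,3->2,3->4] -> levels [8 7 7 5 3]
Step 4: flows [0->3,1->3,2->3,3->4] -> levels [7 6 6 7 4]
Step 5: flows [0=3,3->1,3->2,3->4] -> levels [7 7 7 4 5]
Tank 3 first reaches <=4 at step 5

Answer: 5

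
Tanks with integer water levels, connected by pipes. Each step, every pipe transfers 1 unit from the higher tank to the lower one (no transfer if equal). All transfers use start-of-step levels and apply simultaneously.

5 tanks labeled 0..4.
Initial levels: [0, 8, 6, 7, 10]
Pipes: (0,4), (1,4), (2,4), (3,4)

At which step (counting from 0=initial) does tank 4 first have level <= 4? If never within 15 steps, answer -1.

Step 1: flows [4->0,4->1,4->2,4->3] -> levels [1 9 7 8 6]
Step 2: flows [4->0,1->4,2->4,3->4] -> levels [2 8 6 7 8]
Step 3: flows [4->0,1=4,4->2,4->3] -> levels [3 8 7 8 5]
Step 4: flows [4->0,1->4,2->4,3->4] -> levels [4 7 6 7 7]
Step 5: flows [4->0,1=4,4->2,3=4] -> levels [5 7 7 7 5]
Step 6: flows [0=4,1->4,2->4,3->4] -> levels [5 6 6 6 8]
Step 7: flows [4->0,4->1,4->2,4->3] -> levels [6 7 7 7 4]
Tank 4 first reaches <=4 at step 7

Answer: 7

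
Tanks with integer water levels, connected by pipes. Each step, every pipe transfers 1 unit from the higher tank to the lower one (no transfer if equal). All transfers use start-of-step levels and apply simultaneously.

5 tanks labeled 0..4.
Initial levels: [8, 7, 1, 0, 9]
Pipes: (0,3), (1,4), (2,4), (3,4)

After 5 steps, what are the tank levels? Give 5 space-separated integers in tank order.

Step 1: flows [0->3,4->1,4->2,4->3] -> levels [7 8 2 2 6]
Step 2: flows [0->3,1->4,4->2,4->3] -> levels [6 7 3 4 5]
Step 3: flows [0->3,1->4,4->2,4->3] -> levels [5 6 4 6 4]
Step 4: flows [3->0,1->4,2=4,3->4] -> levels [6 5 4 4 6]
Step 5: flows [0->3,4->1,4->2,4->3] -> levels [5 6 5 6 3]

Answer: 5 6 5 6 3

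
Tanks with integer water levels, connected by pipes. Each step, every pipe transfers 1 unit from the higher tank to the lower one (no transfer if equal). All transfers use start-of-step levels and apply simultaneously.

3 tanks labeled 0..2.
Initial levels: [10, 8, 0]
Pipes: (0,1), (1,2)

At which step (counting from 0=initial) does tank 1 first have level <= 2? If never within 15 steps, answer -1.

Answer: -1

Derivation:
Step 1: flows [0->1,1->2] -> levels [9 8 1]
Step 2: flows [0->1,1->2] -> levels [8 8 2]
Step 3: flows [0=1,1->2] -> levels [8 7 3]
Step 4: flows [0->1,1->2] -> levels [7 7 4]
Step 5: flows [0=1,1->2] -> levels [7 6 5]
Step 6: flows [0->1,1->2] -> levels [6 6 6]
Step 7: flows [0=1,1=2] -> levels [6 6 6]
  -> stable; tank 1 stays at 6 > 2
Tank 1 never reaches <=2 within 15 steps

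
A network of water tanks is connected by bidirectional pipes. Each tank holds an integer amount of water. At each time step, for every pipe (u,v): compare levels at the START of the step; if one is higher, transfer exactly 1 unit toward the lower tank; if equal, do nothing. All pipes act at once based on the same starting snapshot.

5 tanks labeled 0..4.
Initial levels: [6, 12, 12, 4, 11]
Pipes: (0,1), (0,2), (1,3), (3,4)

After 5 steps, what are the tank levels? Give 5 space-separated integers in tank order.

Step 1: flows [1->0,2->0,1->3,4->3] -> levels [8 10 11 6 10]
Step 2: flows [1->0,2->0,1->3,4->3] -> levels [10 8 10 8 9]
Step 3: flows [0->1,0=2,1=3,4->3] -> levels [9 9 10 9 8]
Step 4: flows [0=1,2->0,1=3,3->4] -> levels [10 9 9 8 9]
Step 5: flows [0->1,0->2,1->3,4->3] -> levels [8 9 10 10 8]

Answer: 8 9 10 10 8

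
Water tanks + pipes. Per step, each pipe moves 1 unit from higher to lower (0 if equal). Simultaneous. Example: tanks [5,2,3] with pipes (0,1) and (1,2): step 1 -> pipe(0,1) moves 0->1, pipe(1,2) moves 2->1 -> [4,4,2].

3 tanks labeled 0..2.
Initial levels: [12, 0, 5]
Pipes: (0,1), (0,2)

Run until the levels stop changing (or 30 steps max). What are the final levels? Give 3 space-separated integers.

Step 1: flows [0->1,0->2] -> levels [10 1 6]
Step 2: flows [0->1,0->2] -> levels [8 2 7]
Step 3: flows [0->1,0->2] -> levels [6 3 8]
Step 4: flows [0->1,2->0] -> levels [6 4 7]
Step 5: flows [0->1,2->0] -> levels [6 5 6]
Step 6: flows [0->1,0=2] -> levels [5 6 6]
Step 7: flows [1->0,2->0] -> levels [7 5 5]
Step 8: flows [0->1,0->2] -> levels [5 6 6]
  -> period-2 cycle: step 8 state = step 6 state; never stabilizes
  -> state at step 30: (30-6) mod 2 = 0, same as step 6 -> [5 6 6]

Answer: 5 6 6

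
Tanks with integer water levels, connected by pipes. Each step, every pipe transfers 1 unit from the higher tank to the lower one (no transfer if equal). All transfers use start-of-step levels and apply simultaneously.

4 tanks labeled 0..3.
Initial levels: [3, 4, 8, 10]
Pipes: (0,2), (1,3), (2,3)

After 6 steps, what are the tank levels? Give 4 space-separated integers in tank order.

Answer: 7 6 5 7

Derivation:
Step 1: flows [2->0,3->1,3->2] -> levels [4 5 8 8]
Step 2: flows [2->0,3->1,2=3] -> levels [5 6 7 7]
Step 3: flows [2->0,3->1,2=3] -> levels [6 7 6 6]
Step 4: flows [0=2,1->3,2=3] -> levels [6 6 6 7]
Step 5: flows [0=2,3->1,3->2] -> levels [6 7 7 5]
Step 6: flows [2->0,1->3,2->3] -> levels [7 6 5 7]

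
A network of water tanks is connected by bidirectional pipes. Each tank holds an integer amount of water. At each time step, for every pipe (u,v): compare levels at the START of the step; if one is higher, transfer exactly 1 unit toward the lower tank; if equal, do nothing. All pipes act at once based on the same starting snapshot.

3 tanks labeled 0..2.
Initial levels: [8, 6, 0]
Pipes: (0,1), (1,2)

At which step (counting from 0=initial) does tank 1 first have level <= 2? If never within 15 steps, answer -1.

Answer: -1

Derivation:
Step 1: flows [0->1,1->2] -> levels [7 6 1]
Step 2: flows [0->1,1->2] -> levels [6 6 2]
Step 3: flows [0=1,1->2] -> levels [6 5 3]
Step 4: flows [0->1,1->2] -> levels [5 5 4]
Step 5: flows [0=1,1->2] -> levels [5 4 5]
Step 6: flows [0->1,2->1] -> levels [4 6 4]
Step 7: flows [1->0,1->2] -> levels [5 4 5]
  -> period-2 cycle (repeats step 5); tank 1 never drops to <=2
Tank 1 never reaches <=2 within 15 steps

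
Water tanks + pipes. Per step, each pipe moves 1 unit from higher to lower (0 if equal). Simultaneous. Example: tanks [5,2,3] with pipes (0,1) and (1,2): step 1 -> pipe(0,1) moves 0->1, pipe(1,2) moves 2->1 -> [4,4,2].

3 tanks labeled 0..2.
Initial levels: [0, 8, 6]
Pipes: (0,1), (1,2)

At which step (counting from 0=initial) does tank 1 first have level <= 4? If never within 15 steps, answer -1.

Answer: 5

Derivation:
Step 1: flows [1->0,1->2] -> levels [1 6 7]
Step 2: flows [1->0,2->1] -> levels [2 6 6]
Step 3: flows [1->0,1=2] -> levels [3 5 6]
Step 4: flows [1->0,2->1] -> levels [4 5 5]
Step 5: flows [1->0,1=2] -> levels [5 4 5]
Tank 1 first reaches <=4 at step 5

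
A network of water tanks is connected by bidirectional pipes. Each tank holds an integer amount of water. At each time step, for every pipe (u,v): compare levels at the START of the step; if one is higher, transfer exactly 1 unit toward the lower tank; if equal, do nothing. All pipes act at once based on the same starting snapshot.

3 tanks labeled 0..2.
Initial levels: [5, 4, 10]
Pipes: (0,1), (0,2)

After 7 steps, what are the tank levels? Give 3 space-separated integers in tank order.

Step 1: flows [0->1,2->0] -> levels [5 5 9]
Step 2: flows [0=1,2->0] -> levels [6 5 8]
Step 3: flows [0->1,2->0] -> levels [6 6 7]
Step 4: flows [0=1,2->0] -> levels [7 6 6]
Step 5: flows [0->1,0->2] -> levels [5 7 7]
Step 6: flows [1->0,2->0] -> levels [7 6 6]
  -> period-2 cycle: step 6 state = step 4 state
  -> state at step 7: (7-4) mod 2 = 1, same as step 5 -> [5 7 7]

Answer: 5 7 7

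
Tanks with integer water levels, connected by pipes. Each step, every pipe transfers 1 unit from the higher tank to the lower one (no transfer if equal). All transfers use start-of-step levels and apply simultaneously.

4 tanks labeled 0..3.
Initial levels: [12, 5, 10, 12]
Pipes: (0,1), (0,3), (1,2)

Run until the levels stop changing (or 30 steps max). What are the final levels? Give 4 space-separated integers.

Answer: 9 11 9 10

Derivation:
Step 1: flows [0->1,0=3,2->1] -> levels [11 7 9 12]
Step 2: flows [0->1,3->0,2->1] -> levels [11 9 8 11]
Step 3: flows [0->1,0=3,1->2] -> levels [10 9 9 11]
Step 4: flows [0->1,3->0,1=2] -> levels [10 10 9 10]
Step 5: flows [0=1,0=3,1->2] -> levels [10 9 10 10]
Step 6: flows [0->1,0=3,2->1] -> levels [9 11 9 10]
Step 7: flows [1->0,3->0,1->2] -> levels [11 9 10 9]
Step 8: flows [0->1,0->3,2->1] -> levels [9 11 9 10]
  -> period-2 cycle: step 8 state = step 6 state; never stabilizes
  -> state at step 30: (30-6) mod 2 = 0, same as step 6 -> [9 11 9 10]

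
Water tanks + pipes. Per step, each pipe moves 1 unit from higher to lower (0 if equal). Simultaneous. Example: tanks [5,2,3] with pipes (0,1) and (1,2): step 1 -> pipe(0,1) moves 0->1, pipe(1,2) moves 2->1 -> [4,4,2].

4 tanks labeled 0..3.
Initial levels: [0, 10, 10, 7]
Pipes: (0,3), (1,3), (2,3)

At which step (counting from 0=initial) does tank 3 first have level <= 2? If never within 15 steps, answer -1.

Answer: -1

Derivation:
Step 1: flows [3->0,1->3,2->3] -> levels [1 9 9 8]
Step 2: flows [3->0,1->3,2->3] -> levels [2 8 8 9]
Step 3: flows [3->0,3->1,3->2] -> levels [3 9 9 6]
Step 4: flows [3->0,1->3,2->3] -> levels [4 8 8 7]
Step 5: flows [3->0,1->3,2->3] -> levels [5 7 7 8]
Step 6: flows [3->0,3->1,3->2] -> levels [6 8 8 5]
Step 7: flows [0->3,1->3,2->3] -> levels [5 7 7 8]
  -> period-2 cycle (repeats step 5); tank 3 never drops to <=2
Tank 3 never reaches <=2 within 15 steps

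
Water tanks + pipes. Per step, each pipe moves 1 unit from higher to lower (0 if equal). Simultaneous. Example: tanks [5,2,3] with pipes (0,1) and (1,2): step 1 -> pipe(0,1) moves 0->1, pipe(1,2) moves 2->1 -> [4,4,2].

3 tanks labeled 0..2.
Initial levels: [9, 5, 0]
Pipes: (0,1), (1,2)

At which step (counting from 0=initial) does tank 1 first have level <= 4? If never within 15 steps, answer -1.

Answer: 5

Derivation:
Step 1: flows [0->1,1->2] -> levels [8 5 1]
Step 2: flows [0->1,1->2] -> levels [7 5 2]
Step 3: flows [0->1,1->2] -> levels [6 5 3]
Step 4: flows [0->1,1->2] -> levels [5 5 4]
Step 5: flows [0=1,1->2] -> levels [5 4 5]
Tank 1 first reaches <=4 at step 5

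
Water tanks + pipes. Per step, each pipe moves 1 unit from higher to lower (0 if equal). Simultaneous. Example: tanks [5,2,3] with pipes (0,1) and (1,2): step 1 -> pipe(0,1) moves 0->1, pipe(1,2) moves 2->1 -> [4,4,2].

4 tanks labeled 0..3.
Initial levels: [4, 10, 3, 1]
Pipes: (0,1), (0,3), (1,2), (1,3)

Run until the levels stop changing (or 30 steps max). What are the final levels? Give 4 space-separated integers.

Step 1: flows [1->0,0->3,1->2,1->3] -> levels [4 7 4 3]
Step 2: flows [1->0,0->3,1->2,1->3] -> levels [4 4 5 5]
Step 3: flows [0=1,3->0,2->1,3->1] -> levels [5 6 4 3]
Step 4: flows [1->0,0->3,1->2,1->3] -> levels [5 3 5 5]
Step 5: flows [0->1,0=3,2->1,3->1] -> levels [4 6 4 4]
Step 6: flows [1->0,0=3,1->2,1->3] -> levels [5 3 5 5]
  -> period-2 cycle: step 6 state = step 4 state; never stabilizes
  -> state at step 30: (30-4) mod 2 = 0, same as step 4 -> [5 3 5 5]

Answer: 5 3 5 5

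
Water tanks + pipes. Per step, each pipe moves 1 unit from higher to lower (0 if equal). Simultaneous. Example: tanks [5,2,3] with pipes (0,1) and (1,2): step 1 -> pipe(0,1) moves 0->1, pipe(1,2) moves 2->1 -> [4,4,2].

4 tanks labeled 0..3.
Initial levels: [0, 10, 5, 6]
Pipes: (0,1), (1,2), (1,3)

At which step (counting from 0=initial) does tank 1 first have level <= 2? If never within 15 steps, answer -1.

Answer: -1

Derivation:
Step 1: flows [1->0,1->2,1->3] -> levels [1 7 6 7]
Step 2: flows [1->0,1->2,1=3] -> levels [2 5 7 7]
Step 3: flows [1->0,2->1,3->1] -> levels [3 6 6 6]
Step 4: flows [1->0,1=2,1=3] -> levels [4 5 6 6]
Step 5: flows [1->0,2->1,3->1] -> levels [5 6 5 5]
Step 6: flows [1->0,1->2,1->3] -> levels [6 3 6 6]
Step 7: flows [0->1,2->1,3->1] -> levels [5 6 5 5]
  -> period-2 cycle (repeats step 5); tank 1 never drops to <=2
Tank 1 never reaches <=2 within 15 steps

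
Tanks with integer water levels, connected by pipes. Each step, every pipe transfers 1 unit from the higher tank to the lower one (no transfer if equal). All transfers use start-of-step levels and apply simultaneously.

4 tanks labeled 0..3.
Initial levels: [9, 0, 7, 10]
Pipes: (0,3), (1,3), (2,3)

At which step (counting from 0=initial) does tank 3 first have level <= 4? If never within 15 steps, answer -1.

Step 1: flows [3->0,3->1,3->2] -> levels [10 1 8 7]
Step 2: flows [0->3,3->1,2->3] -> levels [9 2 7 8]
Step 3: flows [0->3,3->1,3->2] -> levels [8 3 8 7]
Step 4: flows [0->3,3->1,2->3] -> levels [7 4 7 8]
Step 5: flows [3->0,3->1,3->2] -> levels [8 5 8 5]
Step 6: flows [0->3,1=3,2->3] -> levels [7 5 7 7]
Step 7: flows [0=3,3->1,2=3] -> levels [7 6 7 6]
Step 8: flows [0->3,1=3,2->3] -> levels [6 6 6 8]
Step 9: flows [3->0,3->1,3->2] -> levels [7 7 7 5]
Step 10: flows [0->3,1->3,2->3] -> levels [6 6 6 8]
  -> period-2 cycle (repeats step 8); tank 3 never drops to <=4
Tank 3 never reaches <=4 within 15 steps

Answer: -1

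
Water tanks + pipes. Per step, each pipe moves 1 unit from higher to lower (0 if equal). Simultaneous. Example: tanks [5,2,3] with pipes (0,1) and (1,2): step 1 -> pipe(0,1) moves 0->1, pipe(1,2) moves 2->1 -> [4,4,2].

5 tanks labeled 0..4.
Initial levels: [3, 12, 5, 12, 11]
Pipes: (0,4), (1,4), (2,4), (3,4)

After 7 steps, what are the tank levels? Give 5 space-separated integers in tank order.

Answer: 9 9 9 9 7

Derivation:
Step 1: flows [4->0,1->4,4->2,3->4] -> levels [4 11 6 11 11]
Step 2: flows [4->0,1=4,4->2,3=4] -> levels [5 11 7 11 9]
Step 3: flows [4->0,1->4,4->2,3->4] -> levels [6 10 8 10 9]
Step 4: flows [4->0,1->4,4->2,3->4] -> levels [7 9 9 9 9]
Step 5: flows [4->0,1=4,2=4,3=4] -> levels [8 9 9 9 8]
Step 6: flows [0=4,1->4,2->4,3->4] -> levels [8 8 8 8 11]
Step 7: flows [4->0,4->1,4->2,4->3] -> levels [9 9 9 9 7]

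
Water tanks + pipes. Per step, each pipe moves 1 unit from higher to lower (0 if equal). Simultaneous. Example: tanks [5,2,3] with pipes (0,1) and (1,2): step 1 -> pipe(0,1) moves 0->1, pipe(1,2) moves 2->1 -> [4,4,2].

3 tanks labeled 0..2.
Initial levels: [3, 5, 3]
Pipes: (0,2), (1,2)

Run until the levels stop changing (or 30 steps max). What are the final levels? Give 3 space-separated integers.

Step 1: flows [0=2,1->2] -> levels [3 4 4]
Step 2: flows [2->0,1=2] -> levels [4 4 3]
Step 3: flows [0->2,1->2] -> levels [3 3 5]
Step 4: flows [2->0,2->1] -> levels [4 4 3]
  -> period-2 cycle: step 4 state = step 2 state; never stabilizes
  -> state at step 30: (30-2) mod 2 = 0, same as step 2 -> [4 4 3]

Answer: 4 4 3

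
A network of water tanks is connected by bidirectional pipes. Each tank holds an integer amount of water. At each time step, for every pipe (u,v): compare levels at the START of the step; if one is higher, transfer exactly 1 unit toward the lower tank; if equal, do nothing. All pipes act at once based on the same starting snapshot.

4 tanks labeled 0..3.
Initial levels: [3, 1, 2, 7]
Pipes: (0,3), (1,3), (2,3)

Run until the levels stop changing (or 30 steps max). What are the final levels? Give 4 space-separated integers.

Answer: 4 3 4 2

Derivation:
Step 1: flows [3->0,3->1,3->2] -> levels [4 2 3 4]
Step 2: flows [0=3,3->1,3->2] -> levels [4 3 4 2]
Step 3: flows [0->3,1->3,2->3] -> levels [3 2 3 5]
Step 4: flows [3->0,3->1,3->2] -> levels [4 3 4 2]
  -> period-2 cycle: step 4 state = step 2 state; never stabilizes
  -> state at step 30: (30-2) mod 2 = 0, same as step 2 -> [4 3 4 2]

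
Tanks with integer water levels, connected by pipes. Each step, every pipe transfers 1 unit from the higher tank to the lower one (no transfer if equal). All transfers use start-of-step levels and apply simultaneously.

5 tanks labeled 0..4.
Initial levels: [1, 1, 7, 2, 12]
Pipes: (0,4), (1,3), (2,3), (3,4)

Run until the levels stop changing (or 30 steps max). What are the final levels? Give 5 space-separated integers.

Step 1: flows [4->0,3->1,2->3,4->3] -> levels [2 2 6 3 10]
Step 2: flows [4->0,3->1,2->3,4->3] -> levels [3 3 5 4 8]
Step 3: flows [4->0,3->1,2->3,4->3] -> levels [4 4 4 5 6]
Step 4: flows [4->0,3->1,3->2,4->3] -> levels [5 5 5 4 4]
Step 5: flows [0->4,1->3,2->3,3=4] -> levels [4 4 4 6 5]
Step 6: flows [4->0,3->1,3->2,3->4] -> levels [5 5 5 3 5]
Step 7: flows [0=4,1->3,2->3,4->3] -> levels [5 4 4 6 4]
Step 8: flows [0->4,3->1,3->2,3->4] -> levels [4 5 5 3 6]
Step 9: flows [4->0,1->3,2->3,4->3] -> levels [5 4 4 6 4]
  -> period-2 cycle: step 9 state = step 7 state; never stabilizes
  -> state at step 30: (30-7) mod 2 = 1, same as step 8 -> [4 5 5 3 6]

Answer: 4 5 5 3 6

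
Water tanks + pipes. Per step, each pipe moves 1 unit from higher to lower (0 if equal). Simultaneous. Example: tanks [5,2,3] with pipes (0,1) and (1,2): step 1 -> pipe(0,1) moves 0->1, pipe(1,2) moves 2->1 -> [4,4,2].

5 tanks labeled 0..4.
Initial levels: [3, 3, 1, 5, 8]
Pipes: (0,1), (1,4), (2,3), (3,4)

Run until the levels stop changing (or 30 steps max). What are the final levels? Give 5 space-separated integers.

Step 1: flows [0=1,4->1,3->2,4->3] -> levels [3 4 2 5 6]
Step 2: flows [1->0,4->1,3->2,4->3] -> levels [4 4 3 5 4]
Step 3: flows [0=1,1=4,3->2,3->4] -> levels [4 4 4 3 5]
Step 4: flows [0=1,4->1,2->3,4->3] -> levels [4 5 3 5 3]
Step 5: flows [1->0,1->4,3->2,3->4] -> levels [5 3 4 3 5]
Step 6: flows [0->1,4->1,2->3,4->3] -> levels [4 5 3 5 3]
  -> period-2 cycle: step 6 state = step 4 state; never stabilizes
  -> state at step 30: (30-4) mod 2 = 0, same as step 4 -> [4 5 3 5 3]

Answer: 4 5 3 5 3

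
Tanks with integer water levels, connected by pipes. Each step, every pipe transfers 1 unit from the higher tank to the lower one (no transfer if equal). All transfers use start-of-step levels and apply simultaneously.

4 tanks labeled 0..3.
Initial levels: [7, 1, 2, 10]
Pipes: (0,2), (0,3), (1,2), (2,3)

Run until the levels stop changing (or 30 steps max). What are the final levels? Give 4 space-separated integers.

Answer: 6 5 5 4

Derivation:
Step 1: flows [0->2,3->0,2->1,3->2] -> levels [7 2 3 8]
Step 2: flows [0->2,3->0,2->1,3->2] -> levels [7 3 4 6]
Step 3: flows [0->2,0->3,2->1,3->2] -> levels [5 4 5 6]
Step 4: flows [0=2,3->0,2->1,3->2] -> levels [6 5 5 4]
Step 5: flows [0->2,0->3,1=2,2->3] -> levels [4 5 5 6]
Step 6: flows [2->0,3->0,1=2,3->2] -> levels [6 5 5 4]
  -> period-2 cycle: step 6 state = step 4 state; never stabilizes
  -> state at step 30: (30-4) mod 2 = 0, same as step 4 -> [6 5 5 4]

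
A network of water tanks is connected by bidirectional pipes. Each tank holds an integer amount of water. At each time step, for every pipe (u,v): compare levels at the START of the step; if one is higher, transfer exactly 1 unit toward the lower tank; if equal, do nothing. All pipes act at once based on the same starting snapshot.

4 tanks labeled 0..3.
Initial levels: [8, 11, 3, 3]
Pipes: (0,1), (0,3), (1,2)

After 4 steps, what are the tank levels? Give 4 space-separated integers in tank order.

Answer: 7 5 7 6

Derivation:
Step 1: flows [1->0,0->3,1->2] -> levels [8 9 4 4]
Step 2: flows [1->0,0->3,1->2] -> levels [8 7 5 5]
Step 3: flows [0->1,0->3,1->2] -> levels [6 7 6 6]
Step 4: flows [1->0,0=3,1->2] -> levels [7 5 7 6]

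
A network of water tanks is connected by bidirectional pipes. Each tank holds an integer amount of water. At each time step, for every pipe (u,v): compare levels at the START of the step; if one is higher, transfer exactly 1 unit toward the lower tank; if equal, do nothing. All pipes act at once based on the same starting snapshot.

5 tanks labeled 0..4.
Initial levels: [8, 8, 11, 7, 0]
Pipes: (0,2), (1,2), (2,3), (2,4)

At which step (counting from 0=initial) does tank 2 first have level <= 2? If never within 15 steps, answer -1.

Step 1: flows [2->0,2->1,2->3,2->4] -> levels [9 9 7 8 1]
Step 2: flows [0->2,1->2,3->2,2->4] -> levels [8 8 9 7 2]
Step 3: flows [2->0,2->1,2->3,2->4] -> levels [9 9 5 8 3]
Step 4: flows [0->2,1->2,3->2,2->4] -> levels [8 8 7 7 4]
Step 5: flows [0->2,1->2,2=3,2->4] -> levels [7 7 8 7 5]
Step 6: flows [2->0,2->1,2->3,2->4] -> levels [8 8 4 8 6]
Step 7: flows [0->2,1->2,3->2,4->2] -> levels [7 7 8 7 5]
  -> period-2 cycle (repeats step 5); tank 2 never drops to <=2
Tank 2 never reaches <=2 within 15 steps

Answer: -1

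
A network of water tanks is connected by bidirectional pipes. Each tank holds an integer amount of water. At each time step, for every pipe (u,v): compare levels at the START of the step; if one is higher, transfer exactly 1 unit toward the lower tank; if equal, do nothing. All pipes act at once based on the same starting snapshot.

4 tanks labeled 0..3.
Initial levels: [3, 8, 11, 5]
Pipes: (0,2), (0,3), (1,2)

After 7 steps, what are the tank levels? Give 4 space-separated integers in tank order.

Answer: 8 7 6 6

Derivation:
Step 1: flows [2->0,3->0,2->1] -> levels [5 9 9 4]
Step 2: flows [2->0,0->3,1=2] -> levels [5 9 8 5]
Step 3: flows [2->0,0=3,1->2] -> levels [6 8 8 5]
Step 4: flows [2->0,0->3,1=2] -> levels [6 8 7 6]
Step 5: flows [2->0,0=3,1->2] -> levels [7 7 7 6]
Step 6: flows [0=2,0->3,1=2] -> levels [6 7 7 7]
Step 7: flows [2->0,3->0,1=2] -> levels [8 7 6 6]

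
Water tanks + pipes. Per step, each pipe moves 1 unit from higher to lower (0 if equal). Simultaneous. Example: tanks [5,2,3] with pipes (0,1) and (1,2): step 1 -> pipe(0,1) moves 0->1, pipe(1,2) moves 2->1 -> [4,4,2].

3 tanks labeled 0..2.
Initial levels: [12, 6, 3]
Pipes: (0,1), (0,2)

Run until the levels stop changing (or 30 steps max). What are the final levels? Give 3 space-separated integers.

Answer: 7 7 7

Derivation:
Step 1: flows [0->1,0->2] -> levels [10 7 4]
Step 2: flows [0->1,0->2] -> levels [8 8 5]
Step 3: flows [0=1,0->2] -> levels [7 8 6]
Step 4: flows [1->0,0->2] -> levels [7 7 7]
Step 5: flows [0=1,0=2] -> levels [7 7 7]
  -> stable (no change)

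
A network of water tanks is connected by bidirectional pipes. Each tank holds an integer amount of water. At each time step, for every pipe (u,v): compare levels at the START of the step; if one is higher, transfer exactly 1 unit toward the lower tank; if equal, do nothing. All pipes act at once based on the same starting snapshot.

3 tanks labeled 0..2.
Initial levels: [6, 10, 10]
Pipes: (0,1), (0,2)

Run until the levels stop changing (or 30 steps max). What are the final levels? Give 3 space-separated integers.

Answer: 10 8 8

Derivation:
Step 1: flows [1->0,2->0] -> levels [8 9 9]
Step 2: flows [1->0,2->0] -> levels [10 8 8]
Step 3: flows [0->1,0->2] -> levels [8 9 9]
  -> period-2 cycle: step 3 state = step 1 state; never stabilizes
  -> state at step 30: (30-1) mod 2 = 1, same as step 2 -> [10 8 8]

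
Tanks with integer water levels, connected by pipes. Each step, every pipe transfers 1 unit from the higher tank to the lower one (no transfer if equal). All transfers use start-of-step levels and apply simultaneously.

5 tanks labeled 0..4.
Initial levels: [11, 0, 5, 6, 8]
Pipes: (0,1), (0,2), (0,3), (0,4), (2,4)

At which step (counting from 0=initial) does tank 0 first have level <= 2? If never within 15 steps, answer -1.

Step 1: flows [0->1,0->2,0->3,0->4,4->2] -> levels [7 1 7 7 8]
Step 2: flows [0->1,0=2,0=3,4->0,4->2] -> levels [7 2 8 7 6]
Step 3: flows [0->1,2->0,0=3,0->4,2->4] -> levels [6 3 6 7 8]
Step 4: flows [0->1,0=2,3->0,4->0,4->2] -> levels [7 4 7 6 6]
Step 5: flows [0->1,0=2,0->3,0->4,2->4] -> levels [4 5 6 7 8]
Step 6: flows [1->0,2->0,3->0,4->0,4->2] -> levels [8 4 6 6 6]
Step 7: flows [0->1,0->2,0->3,0->4,2=4] -> levels [4 5 7 7 7]
Step 8: flows [1->0,2->0,3->0,4->0,2=4] -> levels [8 4 6 6 6]
  -> period-2 cycle (repeats step 6); tank 0 never drops to <=2
Tank 0 never reaches <=2 within 15 steps

Answer: -1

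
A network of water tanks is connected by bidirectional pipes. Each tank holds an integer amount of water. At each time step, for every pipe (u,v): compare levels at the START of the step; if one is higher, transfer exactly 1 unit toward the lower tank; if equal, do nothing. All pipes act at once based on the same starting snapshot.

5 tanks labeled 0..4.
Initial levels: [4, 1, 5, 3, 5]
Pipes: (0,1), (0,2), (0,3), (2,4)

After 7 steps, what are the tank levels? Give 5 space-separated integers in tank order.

Step 1: flows [0->1,2->0,0->3,2=4] -> levels [3 2 4 4 5]
Step 2: flows [0->1,2->0,3->0,4->2] -> levels [4 3 4 3 4]
Step 3: flows [0->1,0=2,0->3,2=4] -> levels [2 4 4 4 4]
Step 4: flows [1->0,2->0,3->0,2=4] -> levels [5 3 3 3 4]
Step 5: flows [0->1,0->2,0->3,4->2] -> levels [2 4 5 4 3]
Step 6: flows [1->0,2->0,3->0,2->4] -> levels [5 3 3 3 4]
  -> period-2 cycle: step 6 state = step 4 state
  -> state at step 7: (7-4) mod 2 = 1, same as step 5 -> [2 4 5 4 3]

Answer: 2 4 5 4 3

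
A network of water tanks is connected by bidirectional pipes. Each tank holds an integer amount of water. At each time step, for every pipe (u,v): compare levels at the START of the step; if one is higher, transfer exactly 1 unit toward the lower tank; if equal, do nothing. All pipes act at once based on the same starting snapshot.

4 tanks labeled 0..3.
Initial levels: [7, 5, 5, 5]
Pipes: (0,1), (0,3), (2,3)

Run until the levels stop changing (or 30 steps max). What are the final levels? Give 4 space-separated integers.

Answer: 7 5 6 4

Derivation:
Step 1: flows [0->1,0->3,2=3] -> levels [5 6 5 6]
Step 2: flows [1->0,3->0,3->2] -> levels [7 5 6 4]
Step 3: flows [0->1,0->3,2->3] -> levels [5 6 5 6]
  -> period-2 cycle: step 3 state = step 1 state; never stabilizes
  -> state at step 30: (30-1) mod 2 = 1, same as step 2 -> [7 5 6 4]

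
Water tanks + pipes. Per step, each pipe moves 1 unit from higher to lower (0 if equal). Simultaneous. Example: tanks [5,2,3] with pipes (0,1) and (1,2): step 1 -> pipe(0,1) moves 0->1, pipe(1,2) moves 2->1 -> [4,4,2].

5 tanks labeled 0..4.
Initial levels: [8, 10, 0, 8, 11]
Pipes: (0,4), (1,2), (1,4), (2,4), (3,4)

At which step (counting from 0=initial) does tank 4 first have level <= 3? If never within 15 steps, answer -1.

Step 1: flows [4->0,1->2,4->1,4->2,4->3] -> levels [9 10 2 9 7]
Step 2: flows [0->4,1->2,1->4,4->2,3->4] -> levels [8 8 4 8 9]
Step 3: flows [4->0,1->2,4->1,4->2,4->3] -> levels [9 8 6 9 5]
Step 4: flows [0->4,1->2,1->4,2->4,3->4] -> levels [8 6 6 8 9]
Step 5: flows [4->0,1=2,4->1,4->2,4->3] -> levels [9 7 7 9 5]
Step 6: flows [0->4,1=2,1->4,2->4,3->4] -> levels [8 6 6 8 9]
  -> period-2 cycle (repeats step 4); tank 4 never drops to <=3
Tank 4 never reaches <=3 within 15 steps

Answer: -1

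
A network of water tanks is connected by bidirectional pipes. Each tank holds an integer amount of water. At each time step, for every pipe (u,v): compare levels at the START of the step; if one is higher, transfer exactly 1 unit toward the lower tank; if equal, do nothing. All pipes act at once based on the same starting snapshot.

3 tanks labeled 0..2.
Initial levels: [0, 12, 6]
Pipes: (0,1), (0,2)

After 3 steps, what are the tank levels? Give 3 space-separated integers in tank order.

Answer: 5 9 4

Derivation:
Step 1: flows [1->0,2->0] -> levels [2 11 5]
Step 2: flows [1->0,2->0] -> levels [4 10 4]
Step 3: flows [1->0,0=2] -> levels [5 9 4]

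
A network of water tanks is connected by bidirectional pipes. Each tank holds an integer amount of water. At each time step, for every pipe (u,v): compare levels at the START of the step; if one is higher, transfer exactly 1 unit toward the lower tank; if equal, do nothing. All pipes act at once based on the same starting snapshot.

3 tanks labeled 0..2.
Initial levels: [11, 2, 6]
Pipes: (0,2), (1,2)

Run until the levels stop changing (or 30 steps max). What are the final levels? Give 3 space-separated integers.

Step 1: flows [0->2,2->1] -> levels [10 3 6]
Step 2: flows [0->2,2->1] -> levels [9 4 6]
Step 3: flows [0->2,2->1] -> levels [8 5 6]
Step 4: flows [0->2,2->1] -> levels [7 6 6]
Step 5: flows [0->2,1=2] -> levels [6 6 7]
Step 6: flows [2->0,2->1] -> levels [7 7 5]
Step 7: flows [0->2,1->2] -> levels [6 6 7]
  -> period-2 cycle: step 7 state = step 5 state; never stabilizes
  -> state at step 30: (30-5) mod 2 = 1, same as step 6 -> [7 7 5]

Answer: 7 7 5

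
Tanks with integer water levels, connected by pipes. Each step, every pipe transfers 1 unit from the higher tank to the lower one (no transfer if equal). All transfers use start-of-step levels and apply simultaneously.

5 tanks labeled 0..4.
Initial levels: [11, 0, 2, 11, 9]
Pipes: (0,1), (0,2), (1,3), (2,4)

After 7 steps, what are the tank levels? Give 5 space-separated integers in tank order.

Answer: 5 8 8 6 6

Derivation:
Step 1: flows [0->1,0->2,3->1,4->2] -> levels [9 2 4 10 8]
Step 2: flows [0->1,0->2,3->1,4->2] -> levels [7 4 6 9 7]
Step 3: flows [0->1,0->2,3->1,4->2] -> levels [5 6 8 8 6]
Step 4: flows [1->0,2->0,3->1,2->4] -> levels [7 6 6 7 7]
Step 5: flows [0->1,0->2,3->1,4->2] -> levels [5 8 8 6 6]
Step 6: flows [1->0,2->0,1->3,2->4] -> levels [7 6 6 7 7]
  -> period-2 cycle: step 6 state = step 4 state
  -> state at step 7: (7-4) mod 2 = 1, same as step 5 -> [5 8 8 6 6]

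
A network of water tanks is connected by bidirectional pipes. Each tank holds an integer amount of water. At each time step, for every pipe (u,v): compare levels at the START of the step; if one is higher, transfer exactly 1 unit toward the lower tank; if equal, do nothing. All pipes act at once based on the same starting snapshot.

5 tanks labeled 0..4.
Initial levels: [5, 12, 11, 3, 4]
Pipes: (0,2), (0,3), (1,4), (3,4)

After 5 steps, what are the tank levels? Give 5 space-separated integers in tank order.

Answer: 6 7 7 8 7

Derivation:
Step 1: flows [2->0,0->3,1->4,4->3] -> levels [5 11 10 5 4]
Step 2: flows [2->0,0=3,1->4,3->4] -> levels [6 10 9 4 6]
Step 3: flows [2->0,0->3,1->4,4->3] -> levels [6 9 8 6 6]
Step 4: flows [2->0,0=3,1->4,3=4] -> levels [7 8 7 6 7]
Step 5: flows [0=2,0->3,1->4,4->3] -> levels [6 7 7 8 7]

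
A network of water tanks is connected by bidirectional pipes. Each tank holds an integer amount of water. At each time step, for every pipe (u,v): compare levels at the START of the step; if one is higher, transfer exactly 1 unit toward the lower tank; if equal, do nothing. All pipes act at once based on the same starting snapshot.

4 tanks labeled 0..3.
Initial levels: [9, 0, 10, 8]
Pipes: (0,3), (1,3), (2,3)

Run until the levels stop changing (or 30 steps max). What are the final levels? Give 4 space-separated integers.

Answer: 8 6 8 5

Derivation:
Step 1: flows [0->3,3->1,2->3] -> levels [8 1 9 9]
Step 2: flows [3->0,3->1,2=3] -> levels [9 2 9 7]
Step 3: flows [0->3,3->1,2->3] -> levels [8 3 8 8]
Step 4: flows [0=3,3->1,2=3] -> levels [8 4 8 7]
Step 5: flows [0->3,3->1,2->3] -> levels [7 5 7 8]
Step 6: flows [3->0,3->1,3->2] -> levels [8 6 8 5]
Step 7: flows [0->3,1->3,2->3] -> levels [7 5 7 8]
  -> period-2 cycle: step 7 state = step 5 state; never stabilizes
  -> state at step 30: (30-5) mod 2 = 1, same as step 6 -> [8 6 8 5]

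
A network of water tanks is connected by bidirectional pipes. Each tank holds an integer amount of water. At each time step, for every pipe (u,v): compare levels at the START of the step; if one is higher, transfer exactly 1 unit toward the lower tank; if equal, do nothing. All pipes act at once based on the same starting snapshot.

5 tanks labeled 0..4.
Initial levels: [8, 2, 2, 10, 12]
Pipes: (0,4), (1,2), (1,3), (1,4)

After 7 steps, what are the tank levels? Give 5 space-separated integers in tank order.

Answer: 7 5 7 7 8

Derivation:
Step 1: flows [4->0,1=2,3->1,4->1] -> levels [9 4 2 9 10]
Step 2: flows [4->0,1->2,3->1,4->1] -> levels [10 5 3 8 8]
Step 3: flows [0->4,1->2,3->1,4->1] -> levels [9 6 4 7 8]
Step 4: flows [0->4,1->2,3->1,4->1] -> levels [8 7 5 6 8]
Step 5: flows [0=4,1->2,1->3,4->1] -> levels [8 6 6 7 7]
Step 6: flows [0->4,1=2,3->1,4->1] -> levels [7 8 6 6 7]
Step 7: flows [0=4,1->2,1->3,1->4] -> levels [7 5 7 7 8]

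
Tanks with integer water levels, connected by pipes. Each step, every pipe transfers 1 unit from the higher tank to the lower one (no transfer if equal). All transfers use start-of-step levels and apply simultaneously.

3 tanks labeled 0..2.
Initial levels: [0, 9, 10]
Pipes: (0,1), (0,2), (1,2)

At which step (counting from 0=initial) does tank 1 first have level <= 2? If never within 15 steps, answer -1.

Step 1: flows [1->0,2->0,2->1] -> levels [2 9 8]
Step 2: flows [1->0,2->0,1->2] -> levels [4 7 8]
Step 3: flows [1->0,2->0,2->1] -> levels [6 7 6]
Step 4: flows [1->0,0=2,1->2] -> levels [7 5 7]
Step 5: flows [0->1,0=2,2->1] -> levels [6 7 6]
  -> period-2 cycle (repeats step 3); tank 1 never drops to <=2
Tank 1 never reaches <=2 within 15 steps

Answer: -1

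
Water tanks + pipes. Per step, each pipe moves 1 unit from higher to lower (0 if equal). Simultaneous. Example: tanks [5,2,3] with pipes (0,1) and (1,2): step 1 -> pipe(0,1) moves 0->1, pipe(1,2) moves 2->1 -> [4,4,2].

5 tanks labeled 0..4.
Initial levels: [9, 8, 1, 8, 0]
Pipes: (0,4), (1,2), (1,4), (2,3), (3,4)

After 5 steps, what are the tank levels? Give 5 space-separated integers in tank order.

Answer: 6 6 3 6 5

Derivation:
Step 1: flows [0->4,1->2,1->4,3->2,3->4] -> levels [8 6 3 6 3]
Step 2: flows [0->4,1->2,1->4,3->2,3->4] -> levels [7 4 5 4 6]
Step 3: flows [0->4,2->1,4->1,2->3,4->3] -> levels [6 6 3 6 5]
Step 4: flows [0->4,1->2,1->4,3->2,3->4] -> levels [5 4 5 4 8]
Step 5: flows [4->0,2->1,4->1,2->3,4->3] -> levels [6 6 3 6 5]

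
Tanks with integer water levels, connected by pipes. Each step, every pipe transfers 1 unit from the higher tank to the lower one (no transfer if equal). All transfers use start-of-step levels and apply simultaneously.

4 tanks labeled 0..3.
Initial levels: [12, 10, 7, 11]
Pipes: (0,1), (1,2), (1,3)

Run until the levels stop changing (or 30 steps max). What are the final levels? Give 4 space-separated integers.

Step 1: flows [0->1,1->2,3->1] -> levels [11 11 8 10]
Step 2: flows [0=1,1->2,1->3] -> levels [11 9 9 11]
Step 3: flows [0->1,1=2,3->1] -> levels [10 11 9 10]
Step 4: flows [1->0,1->2,1->3] -> levels [11 8 10 11]
Step 5: flows [0->1,2->1,3->1] -> levels [10 11 9 10]
  -> period-2 cycle: step 5 state = step 3 state; never stabilizes
  -> state at step 30: (30-3) mod 2 = 1, same as step 4 -> [11 8 10 11]

Answer: 11 8 10 11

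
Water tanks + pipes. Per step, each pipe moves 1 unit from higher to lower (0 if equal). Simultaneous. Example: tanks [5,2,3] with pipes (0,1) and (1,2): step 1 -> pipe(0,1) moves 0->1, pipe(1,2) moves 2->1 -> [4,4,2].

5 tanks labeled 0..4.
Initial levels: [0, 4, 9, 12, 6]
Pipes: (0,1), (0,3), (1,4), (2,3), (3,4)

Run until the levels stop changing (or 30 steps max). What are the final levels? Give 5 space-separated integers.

Step 1: flows [1->0,3->0,4->1,3->2,3->4] -> levels [2 4 10 9 6]
Step 2: flows [1->0,3->0,4->1,2->3,3->4] -> levels [4 4 9 8 6]
Step 3: flows [0=1,3->0,4->1,2->3,3->4] -> levels [5 5 8 7 6]
Step 4: flows [0=1,3->0,4->1,2->3,3->4] -> levels [6 6 7 6 6]
Step 5: flows [0=1,0=3,1=4,2->3,3=4] -> levels [6 6 6 7 6]
Step 6: flows [0=1,3->0,1=4,3->2,3->4] -> levels [7 6 7 4 7]
Step 7: flows [0->1,0->3,4->1,2->3,4->3] -> levels [5 8 6 7 5]
Step 8: flows [1->0,3->0,1->4,3->2,3->4] -> levels [7 6 7 4 7]
  -> period-2 cycle: step 8 state = step 6 state; never stabilizes
  -> state at step 30: (30-6) mod 2 = 0, same as step 6 -> [7 6 7 4 7]

Answer: 7 6 7 4 7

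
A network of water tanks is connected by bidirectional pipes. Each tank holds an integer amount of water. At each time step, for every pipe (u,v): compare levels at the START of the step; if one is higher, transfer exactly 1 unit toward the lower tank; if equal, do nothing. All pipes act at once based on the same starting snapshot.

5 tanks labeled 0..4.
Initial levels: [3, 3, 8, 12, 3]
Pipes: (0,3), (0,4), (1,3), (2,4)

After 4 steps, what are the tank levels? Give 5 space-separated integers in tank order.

Step 1: flows [3->0,0=4,3->1,2->4] -> levels [4 4 7 10 4]
Step 2: flows [3->0,0=4,3->1,2->4] -> levels [5 5 6 8 5]
Step 3: flows [3->0,0=4,3->1,2->4] -> levels [6 6 5 6 6]
Step 4: flows [0=3,0=4,1=3,4->2] -> levels [6 6 6 6 5]

Answer: 6 6 6 6 5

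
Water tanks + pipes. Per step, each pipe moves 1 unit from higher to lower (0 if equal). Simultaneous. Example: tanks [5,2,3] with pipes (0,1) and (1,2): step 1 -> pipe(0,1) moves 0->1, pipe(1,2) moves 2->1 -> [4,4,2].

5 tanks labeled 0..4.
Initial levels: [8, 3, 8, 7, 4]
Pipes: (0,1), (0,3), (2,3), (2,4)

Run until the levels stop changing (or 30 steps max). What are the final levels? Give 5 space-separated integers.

Step 1: flows [0->1,0->3,2->3,2->4] -> levels [6 4 6 9 5]
Step 2: flows [0->1,3->0,3->2,2->4] -> levels [6 5 6 7 6]
Step 3: flows [0->1,3->0,3->2,2=4] -> levels [6 6 7 5 6]
Step 4: flows [0=1,0->3,2->3,2->4] -> levels [5 6 5 7 7]
Step 5: flows [1->0,3->0,3->2,4->2] -> levels [7 5 7 5 6]
Step 6: flows [0->1,0->3,2->3,2->4] -> levels [5 6 5 7 7]
  -> period-2 cycle: step 6 state = step 4 state; never stabilizes
  -> state at step 30: (30-4) mod 2 = 0, same as step 4 -> [5 6 5 7 7]

Answer: 5 6 5 7 7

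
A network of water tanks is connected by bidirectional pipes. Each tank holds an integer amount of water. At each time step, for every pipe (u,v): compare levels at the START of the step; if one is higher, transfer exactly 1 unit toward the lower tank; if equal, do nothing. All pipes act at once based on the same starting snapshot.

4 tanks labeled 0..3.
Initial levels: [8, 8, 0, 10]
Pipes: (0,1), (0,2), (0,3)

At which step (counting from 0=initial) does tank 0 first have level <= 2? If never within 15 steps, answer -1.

Step 1: flows [0=1,0->2,3->0] -> levels [8 8 1 9]
Step 2: flows [0=1,0->2,3->0] -> levels [8 8 2 8]
Step 3: flows [0=1,0->2,0=3] -> levels [7 8 3 8]
Step 4: flows [1->0,0->2,3->0] -> levels [8 7 4 7]
Step 5: flows [0->1,0->2,0->3] -> levels [5 8 5 8]
Step 6: flows [1->0,0=2,3->0] -> levels [7 7 5 7]
Step 7: flows [0=1,0->2,0=3] -> levels [6 7 6 7]
Step 8: flows [1->0,0=2,3->0] -> levels [8 6 6 6]
Step 9: flows [0->1,0->2,0->3] -> levels [5 7 7 7]
Step 10: flows [1->0,2->0,3->0] -> levels [8 6 6 6]
  -> period-2 cycle (repeats step 8); tank 0 never drops to <=2
Tank 0 never reaches <=2 within 15 steps

Answer: -1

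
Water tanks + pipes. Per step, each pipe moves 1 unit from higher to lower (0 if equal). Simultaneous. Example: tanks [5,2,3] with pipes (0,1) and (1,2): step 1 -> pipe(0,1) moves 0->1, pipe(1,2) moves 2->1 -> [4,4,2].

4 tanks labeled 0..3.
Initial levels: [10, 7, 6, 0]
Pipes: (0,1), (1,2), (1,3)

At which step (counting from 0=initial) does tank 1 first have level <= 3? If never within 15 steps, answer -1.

Step 1: flows [0->1,1->2,1->3] -> levels [9 6 7 1]
Step 2: flows [0->1,2->1,1->3] -> levels [8 7 6 2]
Step 3: flows [0->1,1->2,1->3] -> levels [7 6 7 3]
Step 4: flows [0->1,2->1,1->3] -> levels [6 7 6 4]
Step 5: flows [1->0,1->2,1->3] -> levels [7 4 7 5]
Step 6: flows [0->1,2->1,3->1] -> levels [6 7 6 4]
  -> period-2 cycle (repeats step 4); tank 1 never drops to <=3
Tank 1 never reaches <=3 within 15 steps

Answer: -1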